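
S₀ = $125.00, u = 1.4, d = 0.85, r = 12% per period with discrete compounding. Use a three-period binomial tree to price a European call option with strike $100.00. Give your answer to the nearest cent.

Risk-neutral probability p = (1 + 0.12 − 0.85)/(1.4 − 0.85) = 0.2700/0.5500 = 0.4909
Terminal stock prices: S_uuu = 343, S_uud = 208.2, S_udd = 126.4, S_ddd = 76.77
Terminal payoffs (S − K): max(243, 0) = 243, max(108.2, 0) = 108.2, max(26.44, 0) = 26.44, max(-23.23, 0) = 0
Node uu (S = 245): V_uu = 1/1.12·[0.4909·243.0000 + 0.5091·108.2500] = 155.7143
Node ud (S = 148.8): V_ud = 1/1.12·[0.4909·108.2500 + 0.5091·26.4375] = 59.4643
Node dd (S = 90.31): V_dd = 1/1.12·[0.4909·26.4375 + 0.5091·0.0000] = 11.5879
Node u (S = 175): V_u = 1/1.12·[0.4909·155.7143 + 0.5091·59.4643] = 95.2806
Node d (S = 106.2): V_d = 1/1.12·[0.4909·59.4643 + 0.5091·11.5879] = 31.3311
Node 0 (S = 125): V_0 = 1/1.12·[0.4909·95.2806 + 0.5091·31.3311] = 56.0040

$56.00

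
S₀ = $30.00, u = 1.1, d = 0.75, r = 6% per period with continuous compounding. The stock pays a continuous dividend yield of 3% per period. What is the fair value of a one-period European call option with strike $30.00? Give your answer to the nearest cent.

$2.26

Per-period risk-free factor R = e^0.06 = 1.0618; dividend-adjusted growth = e^(0.06−0.03) = 1.0305.
Risk-neutral probability p = (1.0305 − 0.75)/(1.1 − 0.75) = 0.2805/0.3500 = 0.8013
Terminal stock prices: S_u = 33, S_d = 22.5
Terminal payoffs (S − K): max(3, 0) = 3, max(-7.5, 0) = 0
Node 0 (S = 30): V_0 = e^(−0.06)·[0.8013·3.0000 + 0.1987·0.0000] = 2.2639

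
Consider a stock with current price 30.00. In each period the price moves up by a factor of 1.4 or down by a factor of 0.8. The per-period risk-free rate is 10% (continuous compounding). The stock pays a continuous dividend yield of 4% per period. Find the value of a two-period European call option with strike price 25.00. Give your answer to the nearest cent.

8.73

Per-period risk-free factor R = e^0.1 = 1.1052; dividend-adjusted growth = e^(0.1−0.04) = 1.0618.
Risk-neutral probability p = (1.0618 − 0.8)/(1.4 − 0.8) = 0.2618/0.6000 = 0.4364
Terminal stock prices: S_uu = 58.8, S_ud = 33.6, S_dd = 19.2
Terminal payoffs (S − K): max(33.8, 0) = 33.8, max(8.6, 0) = 8.6, max(-5.8, 0) = 0
Node u (S = 42): V_u = e^(−0.1)·[0.4364·33.8000 + 0.5636·8.6000] = 17.7322
Node d (S = 24): V_d = e^(−0.1)·[0.4364·8.6000 + 0.5636·0.0000] = 3.3958
Node 0 (S = 30): V_0 = e^(−0.1)·[0.4364·17.7322 + 0.5636·3.3958] = 8.7336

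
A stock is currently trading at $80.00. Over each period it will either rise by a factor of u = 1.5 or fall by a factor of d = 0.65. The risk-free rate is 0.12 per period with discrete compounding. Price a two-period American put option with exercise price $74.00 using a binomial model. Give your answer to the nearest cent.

Risk-neutral probability p = (1 + 0.12 − 0.65)/(1.5 − 0.65) = 0.4700/0.8500 = 0.5529
Terminal stock prices: S_uu = 180, S_ud = 78, S_dd = 33.8
Terminal payoffs (K − S): max(-106, 0) = 0, max(-4, 0) = 0, max(40.2, 0) = 40.2
Node u (S = 120): continuation = 1/1.12·[0.5529·0.0000 + 0.4471·0.0000] = 0.0000; exercise value = 0.0000 ≤ continuation, so V_u = 0.0000
Node d (S = 52): continuation = 1/1.12·[0.5529·0.0000 + 0.4471·40.2000] = 16.0462; exercise value = 22.0000 > continuation, so V_d = 22.0000 (exercise)
Node 0 (S = 80): continuation = 1/1.12·[0.5529·0.0000 + 0.4471·22.0000] = 8.7815; exercise value = 0.0000 ≤ continuation, so V_0 = 8.7815

$8.78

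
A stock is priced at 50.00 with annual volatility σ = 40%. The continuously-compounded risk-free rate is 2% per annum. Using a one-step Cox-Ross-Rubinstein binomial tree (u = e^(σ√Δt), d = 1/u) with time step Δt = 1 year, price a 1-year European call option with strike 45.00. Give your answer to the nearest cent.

CRR parameters: u = e^(σ√Δt) = e^(0.4·√1) = 1.4918, d = 1/u = 0.6703
Per-period rate: rΔt = 0.02·1 = 0.02, so R = e^0.02 = 1.0202
Risk-neutral probability p = (e^0.02 − 0.6703)/(1.4918 − 0.6703) = 0.3499/0.8215 = 0.4259
Terminal stock prices: S_u = 74.59, S_d = 33.52
Terminal payoffs (S − K): max(29.59, 0) = 29.59, max(-11.48, 0) = 0
Node 0 (S = 50): V_0 = e^(−0.02)·[0.4259·29.5912 + 0.5741·0.0000] = 12.3534

12.35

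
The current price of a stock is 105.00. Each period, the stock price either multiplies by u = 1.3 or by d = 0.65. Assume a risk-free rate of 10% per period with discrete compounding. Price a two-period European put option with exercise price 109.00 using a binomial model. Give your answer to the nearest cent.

12.20

Risk-neutral probability p = (1 + 0.1 − 0.65)/(1.3 − 0.65) = 0.4500/0.6500 = 0.6923
Terminal stock prices: S_uu = 177.5, S_ud = 88.73, S_dd = 44.36
Terminal payoffs (K − S): max(-68.45, 0) = 0, max(20.27, 0) = 20.27, max(64.64, 0) = 64.64
Node u (S = 136.5): V_u = 1/1.1·[0.6923·0.0000 + 0.3077·20.2750] = 5.6713
Node d (S = 68.25): V_d = 1/1.1·[0.6923·20.2750 + 0.3077·64.6375] = 30.8409
Node 0 (S = 105): V_0 = 1/1.1·[0.6923·5.6713 + 0.3077·30.8409] = 12.1962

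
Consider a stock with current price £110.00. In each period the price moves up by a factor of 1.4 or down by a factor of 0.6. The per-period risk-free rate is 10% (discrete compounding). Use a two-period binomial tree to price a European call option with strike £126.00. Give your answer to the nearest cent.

Risk-neutral probability p = (1 + 0.1 − 0.6)/(1.4 − 0.6) = 0.5000/0.8000 = 0.6250
Terminal stock prices: S_uu = 215.6, S_ud = 92.4, S_dd = 39.6
Terminal payoffs (S − K): max(89.6, 0) = 89.6, max(-33.6, 0) = 0, max(-86.4, 0) = 0
Node u (S = 154): V_u = 1/1.1·[0.6250·89.6000 + 0.3750·0.0000] = 50.9091
Node d (S = 66): V_d = 1/1.1·[0.6250·0.0000 + 0.3750·0.0000] = 0.0000
Node 0 (S = 110): V_0 = 1/1.1·[0.6250·50.9091 + 0.3750·0.0000] = 28.9256

£28.93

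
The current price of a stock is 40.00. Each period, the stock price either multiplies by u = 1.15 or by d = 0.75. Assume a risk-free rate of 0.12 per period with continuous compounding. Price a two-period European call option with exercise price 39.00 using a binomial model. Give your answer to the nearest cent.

9.74

Risk-neutral probability p = (e^0.12 − 0.75)/(1.15 − 0.75) = 0.3775/0.4000 = 0.9437
Terminal stock prices: S_uu = 52.9, S_ud = 34.5, S_dd = 22.5
Terminal payoffs (S − K): max(13.9, 0) = 13.9, max(-4.5, 0) = 0, max(-16.5, 0) = 0
Node u (S = 46): V_u = e^(−0.12)·[0.9437·13.9000 + 0.0563·0.0000] = 11.6346
Node d (S = 30): V_d = e^(−0.12)·[0.9437·0.0000 + 0.0563·0.0000] = 0.0000
Node 0 (S = 40): V_0 = e^(−0.12)·[0.9437·11.6346 + 0.0563·0.0000] = 9.7385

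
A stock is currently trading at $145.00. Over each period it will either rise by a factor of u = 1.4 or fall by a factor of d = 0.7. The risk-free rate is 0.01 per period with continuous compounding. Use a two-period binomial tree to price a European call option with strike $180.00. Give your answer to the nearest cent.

Risk-neutral probability p = (e^0.01 − 0.7)/(1.4 − 0.7) = 0.3101/0.7000 = 0.4429
Terminal stock prices: S_uu = 284.2, S_ud = 142.1, S_dd = 71.05
Terminal payoffs (S − K): max(104.2, 0) = 104.2, max(-37.9, 0) = 0, max(-109, 0) = 0
Node u (S = 203): V_u = e^(−0.01)·[0.4429·104.2000 + 0.5571·0.0000] = 45.6940
Node d (S = 101.5): V_d = e^(−0.01)·[0.4429·0.0000 + 0.5571·0.0000] = 0.0000
Node 0 (S = 145): V_0 = e^(−0.01)·[0.4429·45.6940 + 0.5571·0.0000] = 20.0378

$20.04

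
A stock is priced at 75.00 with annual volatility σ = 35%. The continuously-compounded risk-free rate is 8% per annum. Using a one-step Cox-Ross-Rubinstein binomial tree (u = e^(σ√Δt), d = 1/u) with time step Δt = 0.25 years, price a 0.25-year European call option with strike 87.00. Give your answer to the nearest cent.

CRR parameters: u = e^(σ√Δt) = e^(0.35·√0.25) = 1.1912, d = 1/u = 0.8395
Per-period rate: rΔt = 0.08·0.25 = 0.02, so R = e^0.02 = 1.0202
Risk-neutral probability p = (e^0.02 − 0.8395)/(1.1912 − 0.8395) = 0.1807/0.3518 = 0.5138
Terminal stock prices: S_u = 89.34, S_d = 62.96
Terminal payoffs (S − K): max(2.343, 0) = 2.343, max(-24.04, 0) = 0
Node 0 (S = 75): V_0 = e^(−0.02)·[0.5138·2.3435 + 0.4862·0.0000] = 1.1802

1.18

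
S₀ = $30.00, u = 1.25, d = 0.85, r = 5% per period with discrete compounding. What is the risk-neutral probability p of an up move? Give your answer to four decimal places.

p = 0.5000

Risk-neutral probability p = (1 + 0.05 − 0.85)/(1.25 − 0.85) = 0.2000/0.4000 = 0.5000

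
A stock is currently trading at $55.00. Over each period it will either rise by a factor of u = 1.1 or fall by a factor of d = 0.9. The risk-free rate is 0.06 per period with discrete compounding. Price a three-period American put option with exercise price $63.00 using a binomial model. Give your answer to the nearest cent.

$8.00

Risk-neutral probability p = (1 + 0.06 − 0.9)/(1.1 − 0.9) = 0.1600/0.2000 = 0.8000
Terminal stock prices: S_uuu = 73.21, S_uud = 59.9, S_udd = 49.01, S_ddd = 40.1
Terminal payoffs (K − S): max(-10.21, 0) = 0, max(3.105, 0) = 3.105, max(13.99, 0) = 13.99, max(22.9, 0) = 22.9
Node uu (S = 66.55): continuation = 1/1.06·[0.8000·0.0000 + 0.2000·3.1050] = 0.5858; exercise value = 0.0000 ≤ continuation, so V_uu = 0.5858
Node ud (S = 54.45): continuation = 1/1.06·[0.8000·3.1050 + 0.2000·13.9950] = 4.9840; exercise value = 8.5500 > continuation, so V_ud = 8.5500 (exercise)
Node dd (S = 44.55): continuation = 1/1.06·[0.8000·13.9950 + 0.2000·22.9050] = 14.8840; exercise value = 18.4500 > continuation, so V_dd = 18.4500 (exercise)
Node u (S = 60.5): continuation = 1/1.06·[0.8000·0.5858 + 0.2000·8.5500] = 2.0554; exercise value = 2.5000 > continuation, so V_u = 2.5000 (exercise)
Node d (S = 49.5): continuation = 1/1.06·[0.8000·8.5500 + 0.2000·18.4500] = 9.9340; exercise value = 13.5000 > continuation, so V_d = 13.5000 (exercise)
Node 0 (S = 55): continuation = 1/1.06·[0.8000·2.5000 + 0.2000·13.5000] = 4.4340; exercise value = 8.0000 > continuation, so V_0 = 8.0000 (exercise)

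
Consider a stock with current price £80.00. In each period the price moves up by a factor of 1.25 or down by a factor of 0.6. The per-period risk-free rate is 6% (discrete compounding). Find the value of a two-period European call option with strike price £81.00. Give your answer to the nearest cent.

£19.61

Risk-neutral probability p = (1 + 0.06 − 0.6)/(1.25 − 0.6) = 0.4600/0.6500 = 0.7077
Terminal stock prices: S_uu = 125, S_ud = 60, S_dd = 28.8
Terminal payoffs (S − K): max(44, 0) = 44, max(-21, 0) = 0, max(-52.2, 0) = 0
Node u (S = 100): V_u = 1/1.06·[0.7077·44.0000 + 0.2923·0.0000] = 29.3759
Node d (S = 48): V_d = 1/1.06·[0.7077·0.0000 + 0.2923·0.0000] = 0.0000
Node 0 (S = 80): V_0 = 1/1.06·[0.7077·29.3759 + 0.2923·0.0000] = 19.6124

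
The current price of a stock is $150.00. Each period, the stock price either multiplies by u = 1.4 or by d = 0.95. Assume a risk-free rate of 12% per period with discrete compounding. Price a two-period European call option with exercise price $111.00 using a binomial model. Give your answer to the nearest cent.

$61.51

Risk-neutral probability p = (1 + 0.12 − 0.95)/(1.4 − 0.95) = 0.1700/0.4500 = 0.3778
Terminal stock prices: S_uu = 294, S_ud = 199.5, S_dd = 135.4
Terminal payoffs (S − K): max(183, 0) = 183, max(88.5, 0) = 88.5, max(24.38, 0) = 24.38
Node u (S = 210): V_u = 1/1.12·[0.3778·183.0000 + 0.6222·88.5000] = 110.8929
Node d (S = 142.5): V_d = 1/1.12·[0.3778·88.5000 + 0.6222·24.3750] = 43.3929
Node 0 (S = 150): V_0 = 1/1.12·[0.3778·110.8929 + 0.6222·43.3929] = 61.5115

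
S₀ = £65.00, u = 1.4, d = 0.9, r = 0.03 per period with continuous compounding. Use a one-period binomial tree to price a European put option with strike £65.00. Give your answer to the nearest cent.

Risk-neutral probability p = (e^0.03 − 0.9)/(1.4 − 0.9) = 0.1305/0.5000 = 0.2609
Terminal stock prices: S_u = 91, S_d = 58.5
Terminal payoffs (K − S): max(-26, 0) = 0, max(6.5, 0) = 6.5
Node 0 (S = 65): V_0 = e^(−0.03)·[0.2609·0.0000 + 0.7391·6.5000] = 4.6621

£4.66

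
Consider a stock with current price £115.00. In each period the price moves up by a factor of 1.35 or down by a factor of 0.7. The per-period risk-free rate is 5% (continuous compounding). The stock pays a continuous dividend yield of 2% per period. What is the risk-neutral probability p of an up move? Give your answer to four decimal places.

p = 0.5084

Per-period risk-free factor R = e^0.05 = 1.0513; dividend-adjusted growth = e^(0.05−0.02) = 1.0305.
Risk-neutral probability p = (1.0305 − 0.7)/(1.35 − 0.7) = 0.3305/0.6500 = 0.5084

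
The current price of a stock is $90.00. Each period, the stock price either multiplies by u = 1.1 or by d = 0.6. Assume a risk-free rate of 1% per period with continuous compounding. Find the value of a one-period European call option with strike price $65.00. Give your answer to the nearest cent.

$27.61

Risk-neutral probability p = (e^0.01 − 0.6)/(1.1 − 0.6) = 0.4101/0.5000 = 0.8201
Terminal stock prices: S_u = 99, S_d = 54
Terminal payoffs (S − K): max(34, 0) = 34, max(-11, 0) = 0
Node 0 (S = 90): V_0 = e^(−0.01)·[0.8201·34.0000 + 0.1799·0.0000] = 27.6060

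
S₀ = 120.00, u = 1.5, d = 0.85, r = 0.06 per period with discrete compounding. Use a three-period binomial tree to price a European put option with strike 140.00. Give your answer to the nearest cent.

Risk-neutral probability p = (1 + 0.06 − 0.85)/(1.5 − 0.85) = 0.2100/0.6500 = 0.3231
Terminal stock prices: S_uuu = 405, S_uud = 229.5, S_udd = 130, S_ddd = 73.69
Terminal payoffs (K − S): max(-265, 0) = 0, max(-89.5, 0) = 0, max(9.95, 0) = 9.95, max(66.31, 0) = 66.31
Node uu (S = 270): V_uu = 1/1.06·[0.3231·0.0000 + 0.6769·0.0000] = 0.0000
Node ud (S = 153): V_ud = 1/1.06·[0.3231·0.0000 + 0.6769·9.9500] = 6.3541
Node dd (S = 86.7): V_dd = 1/1.06·[0.3231·9.9500 + 0.6769·66.3050] = 45.3755
Node u (S = 180): V_u = 1/1.06·[0.3231·0.0000 + 0.6769·6.3541] = 4.0578
Node d (S = 102): V_d = 1/1.06·[0.3231·6.3541 + 0.6769·45.3755] = 30.9138
Node 0 (S = 120): V_0 = 1/1.06·[0.3231·4.0578 + 0.6769·30.9138] = 20.9785

20.98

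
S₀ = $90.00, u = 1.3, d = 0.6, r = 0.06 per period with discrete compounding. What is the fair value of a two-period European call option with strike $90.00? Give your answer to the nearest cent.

$23.87

Risk-neutral probability p = (1 + 0.06 − 0.6)/(1.3 − 0.6) = 0.4600/0.7000 = 0.6571
Terminal stock prices: S_uu = 152.1, S_ud = 70.2, S_dd = 32.4
Terminal payoffs (S − K): max(62.1, 0) = 62.1, max(-19.8, 0) = 0, max(-57.6, 0) = 0
Node u (S = 117): V_u = 1/1.06·[0.6571·62.1000 + 0.3429·0.0000] = 38.4987
Node d (S = 54): V_d = 1/1.06·[0.6571·0.0000 + 0.3429·0.0000] = 0.0000
Node 0 (S = 90): V_0 = 1/1.06·[0.6571·38.4987 + 0.3429·0.0000] = 23.8671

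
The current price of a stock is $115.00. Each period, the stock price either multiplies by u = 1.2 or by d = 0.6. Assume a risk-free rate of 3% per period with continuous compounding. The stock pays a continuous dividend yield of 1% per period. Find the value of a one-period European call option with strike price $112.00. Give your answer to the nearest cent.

Per-period risk-free factor R = e^0.03 = 1.0305; dividend-adjusted growth = e^(0.03−0.01) = 1.0202.
Risk-neutral probability p = (1.0202 − 0.6)/(1.2 − 0.6) = 0.4202/0.6000 = 0.7003
Terminal stock prices: S_u = 138, S_d = 69
Terminal payoffs (S − K): max(26, 0) = 26, max(-43, 0) = 0
Node 0 (S = 115): V_0 = e^(−0.03)·[0.7003·26.0000 + 0.2997·0.0000] = 17.6706

$17.67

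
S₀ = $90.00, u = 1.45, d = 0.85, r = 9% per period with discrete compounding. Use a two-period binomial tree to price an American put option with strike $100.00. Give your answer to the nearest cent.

Risk-neutral probability p = (1 + 0.09 − 0.85)/(1.45 − 0.85) = 0.2400/0.6000 = 0.4000
Terminal stock prices: S_uu = 189.2, S_ud = 110.9, S_dd = 65.02
Terminal payoffs (K − S): max(-89.22, 0) = 0, max(-10.92, 0) = 0, max(34.98, 0) = 34.98
Node u (S = 130.5): continuation = 1/1.09·[0.4000·0.0000 + 0.6000·0.0000] = 0.0000; exercise value = 0.0000 ≤ continuation, so V_u = 0.0000
Node d (S = 76.5): continuation = 1/1.09·[0.4000·0.0000 + 0.6000·34.9750] = 19.2523; exercise value = 23.5000 > continuation, so V_d = 23.5000 (exercise)
Node 0 (S = 90): continuation = 1/1.09·[0.4000·0.0000 + 0.6000·23.5000] = 12.9358; exercise value = 10.0000 ≤ continuation, so V_0 = 12.9358

$12.94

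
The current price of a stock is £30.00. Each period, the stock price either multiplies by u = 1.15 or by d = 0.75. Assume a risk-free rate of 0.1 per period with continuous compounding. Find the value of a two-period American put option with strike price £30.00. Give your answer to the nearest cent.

Risk-neutral probability p = (e^0.1 − 0.75)/(1.15 − 0.75) = 0.3552/0.4000 = 0.8879
Terminal stock prices: S_uu = 39.67, S_ud = 25.88, S_dd = 16.88
Terminal payoffs (K − S): max(-9.675, 0) = 0, max(4.125, 0) = 4.125, max(13.12, 0) = 13.12
Node u (S = 34.5): continuation = e^(−0.1)·[0.8879·0.0000 + 0.1121·4.1250] = 0.4183; exercise value = 0.0000 ≤ continuation, so V_u = 0.4183
Node d (S = 22.5): continuation = e^(−0.1)·[0.8879·4.1250 + 0.1121·13.1250] = 4.6451; exercise value = 7.5000 > continuation, so V_d = 7.5000 (exercise)
Node 0 (S = 30): continuation = e^(−0.1)·[0.8879·0.4183 + 0.1121·7.5000] = 1.0966; exercise value = 0.0000 ≤ continuation, so V_0 = 1.0966

£1.10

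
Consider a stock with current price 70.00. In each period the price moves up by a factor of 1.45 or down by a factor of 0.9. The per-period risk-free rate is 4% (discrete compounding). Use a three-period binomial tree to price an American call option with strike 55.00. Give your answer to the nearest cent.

22.57

Risk-neutral probability p = (1 + 0.04 − 0.9)/(1.45 − 0.9) = 0.1400/0.5500 = 0.2545
Terminal stock prices: S_uuu = 213.4, S_uud = 132.5, S_udd = 82.22, S_ddd = 51.03
Terminal payoffs (S − K): max(158.4, 0) = 158.4, max(77.46, 0) = 77.46, max(27.22, 0) = 27.22, max(-3.97, 0) = 0
Node uu (S = 147.2): continuation = 1/1.04·[0.2545·158.4038 + 0.7455·77.4575] = 94.2904; exercise value = 92.1750 ≤ continuation, so V_uu = 94.2904
Node ud (S = 91.35): continuation = 1/1.04·[0.2545·77.4575 + 0.7455·27.2150] = 38.4654; exercise value = 36.3500 ≤ continuation, so V_ud = 38.4654
Node dd (S = 56.7): continuation = 1/1.04·[0.2545·27.2150 + 0.7455·0.0000] = 6.6610; exercise value = 1.7000 ≤ continuation, so V_dd = 6.6610
Node u (S = 101.5): continuation = 1/1.04·[0.2545·94.2904 + 0.7455·38.4654] = 50.6494; exercise value = 46.5000 ≤ continuation, so V_u = 50.6494
Node d (S = 63): continuation = 1/1.04·[0.2545·38.4654 + 0.7455·6.6610] = 14.1891; exercise value = 8.0000 ≤ continuation, so V_d = 14.1891
Node 0 (S = 70): continuation = 1/1.04·[0.2545·50.6494 + 0.7455·14.1891] = 22.5672; exercise value = 15.0000 ≤ continuation, so V_0 = 22.5672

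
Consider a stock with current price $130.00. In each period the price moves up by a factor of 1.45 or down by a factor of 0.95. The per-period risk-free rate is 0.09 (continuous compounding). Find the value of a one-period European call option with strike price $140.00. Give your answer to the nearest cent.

Risk-neutral probability p = (e^0.09 − 0.95)/(1.45 − 0.95) = 0.1442/0.5000 = 0.2883
Terminal stock prices: S_u = 188.5, S_d = 123.5
Terminal payoffs (S − K): max(48.5, 0) = 48.5, max(-16.5, 0) = 0
Node 0 (S = 130): V_0 = e^(−0.09)·[0.2883·48.5000 + 0.7117·0.0000] = 12.7812

$12.78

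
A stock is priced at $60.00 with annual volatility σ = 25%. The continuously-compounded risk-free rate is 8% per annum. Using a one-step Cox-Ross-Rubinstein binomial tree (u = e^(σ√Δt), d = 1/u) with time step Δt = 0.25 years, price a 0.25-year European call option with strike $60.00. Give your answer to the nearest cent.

CRR parameters: u = e^(σ√Δt) = e^(0.25·√0.25) = 1.1331, d = 1/u = 0.8825
Per-period rate: rΔt = 0.08·0.25 = 0.02, so R = e^0.02 = 1.0202
Risk-neutral probability p = (e^0.02 − 0.8825)/(1.1331 − 0.8825) = 0.1377/0.2507 = 0.5494
Terminal stock prices: S_u = 67.99, S_d = 52.95
Terminal payoffs (S − K): max(7.989, 0) = 7.989, max(-7.05, 0) = 0
Node 0 (S = 60): V_0 = e^(−0.02)·[0.5494·7.9889 + 0.4506·0.0000] = 4.3021

$4.30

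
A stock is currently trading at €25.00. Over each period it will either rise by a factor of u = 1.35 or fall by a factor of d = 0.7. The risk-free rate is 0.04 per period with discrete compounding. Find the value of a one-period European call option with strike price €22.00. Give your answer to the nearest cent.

Risk-neutral probability p = (1 + 0.04 − 0.7)/(1.35 − 0.7) = 0.3400/0.6500 = 0.5231
Terminal stock prices: S_u = 33.75, S_d = 17.5
Terminal payoffs (S − K): max(11.75, 0) = 11.75, max(-4.5, 0) = 0
Node 0 (S = 25): V_0 = 1/1.04·[0.5231·11.7500 + 0.4769·0.0000] = 5.9098

€5.91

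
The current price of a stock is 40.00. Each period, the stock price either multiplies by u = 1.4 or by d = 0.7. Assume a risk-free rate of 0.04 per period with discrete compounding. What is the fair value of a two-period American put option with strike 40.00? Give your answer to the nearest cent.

6.12

Risk-neutral probability p = (1 + 0.04 − 0.7)/(1.4 − 0.7) = 0.3400/0.7000 = 0.4857
Terminal stock prices: S_uu = 78.4, S_ud = 39.2, S_dd = 19.6
Terminal payoffs (K − S): max(-38.4, 0) = 0, max(0.8, 0) = 0.8, max(20.4, 0) = 20.4
Node u (S = 56): continuation = 1/1.04·[0.4857·0.0000 + 0.5143·0.8000] = 0.3956; exercise value = 0.0000 ≤ continuation, so V_u = 0.3956
Node d (S = 28): continuation = 1/1.04·[0.4857·0.8000 + 0.5143·20.4000] = 10.4615; exercise value = 12.0000 > continuation, so V_d = 12.0000 (exercise)
Node 0 (S = 40): continuation = 1/1.04·[0.4857·0.3956 + 0.5143·12.0000] = 6.1188; exercise value = 0.0000 ≤ continuation, so V_0 = 6.1188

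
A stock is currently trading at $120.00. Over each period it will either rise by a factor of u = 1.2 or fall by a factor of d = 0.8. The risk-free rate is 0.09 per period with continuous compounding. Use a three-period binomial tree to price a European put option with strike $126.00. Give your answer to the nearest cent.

Risk-neutral probability p = (e^0.09 − 0.8)/(1.2 − 0.8) = 0.2942/0.4000 = 0.7354
Terminal stock prices: S_uuu = 207.4, S_uud = 138.2, S_udd = 92.16, S_ddd = 61.44
Terminal payoffs (K − S): max(-81.36, 0) = 0, max(-12.24, 0) = 0, max(33.84, 0) = 33.84, max(64.56, 0) = 64.56
Node uu (S = 172.8): V_uu = e^(−0.09)·[0.7354·0.0000 + 0.2646·0.0000] = 0.0000
Node ud (S = 115.2): V_ud = e^(−0.09)·[0.7354·0.0000 + 0.2646·33.8400] = 8.1823
Node dd (S = 76.8): V_dd = e^(−0.09)·[0.7354·33.8400 + 0.2646·64.5600] = 38.3553
Node u (S = 144): V_u = e^(−0.09)·[0.7354·0.0000 + 0.2646·8.1823] = 1.9784
Node d (S = 96): V_d = e^(−0.09)·[0.7354·8.1823 + 0.2646·38.3553] = 14.7737
Node 0 (S = 120): V_0 = e^(−0.09)·[0.7354·1.9784 + 0.2646·14.7737] = 4.9020

$4.90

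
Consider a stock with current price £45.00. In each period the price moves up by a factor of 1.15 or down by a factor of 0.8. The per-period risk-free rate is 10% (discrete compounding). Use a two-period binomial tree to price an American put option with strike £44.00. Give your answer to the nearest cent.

£1.30

Risk-neutral probability p = (1 + 0.1 − 0.8)/(1.15 − 0.8) = 0.3000/0.3500 = 0.8571
Terminal stock prices: S_uu = 59.51, S_ud = 41.4, S_dd = 28.8
Terminal payoffs (K − S): max(-15.51, 0) = 0, max(2.6, 0) = 2.6, max(15.2, 0) = 15.2
Node u (S = 51.75): continuation = 1/1.1·[0.8571·0.0000 + 0.1429·2.6000] = 0.3377; exercise value = 0.0000 ≤ continuation, so V_u = 0.3377
Node d (S = 36): continuation = 1/1.1·[0.8571·2.6000 + 0.1429·15.2000] = 4.0000; exercise value = 8.0000 > continuation, so V_d = 8.0000 (exercise)
Node 0 (S = 45): continuation = 1/1.1·[0.8571·0.3377 + 0.1429·8.0000] = 1.3021; exercise value = 0.0000 ≤ continuation, so V_0 = 1.3021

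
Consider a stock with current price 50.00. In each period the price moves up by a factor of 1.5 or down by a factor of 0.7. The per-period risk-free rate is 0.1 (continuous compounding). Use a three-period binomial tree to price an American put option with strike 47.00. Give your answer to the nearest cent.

Risk-neutral probability p = (e^0.1 − 0.7)/(1.5 − 0.7) = 0.4052/0.8000 = 0.5065
Terminal stock prices: S_uuu = 168.8, S_uud = 78.75, S_udd = 36.75, S_ddd = 17.15
Terminal payoffs (K − S): max(-121.8, 0) = 0, max(-31.75, 0) = 0, max(10.25, 0) = 10.25, max(29.85, 0) = 29.85
Node uu (S = 112.5): continuation = e^(−0.1)·[0.5065·0.0000 + 0.4935·0.0000] = 0.0000; exercise value = 0.0000 ≤ continuation, so V_uu = 0.0000
Node ud (S = 52.5): continuation = e^(−0.1)·[0.5065·0.0000 + 0.4935·10.2500] = 4.5773; exercise value = 0.0000 ≤ continuation, so V_ud = 4.5773
Node dd (S = 24.5): continuation = e^(−0.1)·[0.5065·10.2500 + 0.4935·29.8500] = 18.0274; exercise value = 22.5000 > continuation, so V_dd = 22.5000 (exercise)
Node u (S = 75): continuation = e^(−0.1)·[0.5065·0.0000 + 0.4935·4.5773] = 2.0441; exercise value = 0.0000 ≤ continuation, so V_u = 2.0441
Node d (S = 35): continuation = e^(−0.1)·[0.5065·4.5773 + 0.4935·22.5000] = 12.1455; exercise value = 12.0000 ≤ continuation, so V_d = 12.1455
Node 0 (S = 50): continuation = e^(−0.1)·[0.5065·2.0441 + 0.4935·12.1455] = 6.3606; exercise value = 0.0000 ≤ continuation, so V_0 = 6.3606

6.36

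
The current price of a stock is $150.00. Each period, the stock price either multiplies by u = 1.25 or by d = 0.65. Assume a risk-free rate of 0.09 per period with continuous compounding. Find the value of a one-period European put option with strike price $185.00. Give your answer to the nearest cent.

$20.77

Risk-neutral probability p = (e^0.09 − 0.65)/(1.25 − 0.65) = 0.4442/0.6000 = 0.7403
Terminal stock prices: S_u = 187.5, S_d = 97.5
Terminal payoffs (K − S): max(-2.5, 0) = 0, max(87.5, 0) = 87.5
Node 0 (S = 150): V_0 = e^(−0.09)·[0.7403·0.0000 + 0.2597·87.5000] = 20.7687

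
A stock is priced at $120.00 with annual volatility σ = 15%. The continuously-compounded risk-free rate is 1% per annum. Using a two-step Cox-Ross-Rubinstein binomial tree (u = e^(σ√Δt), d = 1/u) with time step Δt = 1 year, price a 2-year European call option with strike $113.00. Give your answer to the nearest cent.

CRR parameters: u = e^(σ√Δt) = e^(0.15·√1) = 1.1618, d = 1/u = 0.8607
Per-period rate: rΔt = 0.01·1 = 0.01, so R = e^0.01 = 1.0101
Risk-neutral probability p = (e^0.01 − 0.8607)/(1.1618 − 0.8607) = 0.1493/0.3011 = 0.4959
Terminal stock prices: S_uu = 162, S_ud = 120, S_dd = 88.9
Terminal payoffs (S − K): max(48.98, 0) = 48.98, max(7, 0) = 7, max(-24.1, 0) = 0
Node u (S = 139.4): V_u = e^(−0.01)·[0.4959·48.9831 + 0.5041·7.0000] = 27.5445
Node d (S = 103.3): V_d = e^(−0.01)·[0.4959·7.0000 + 0.5041·0.0000] = 3.4371
Node 0 (S = 120): V_0 = e^(−0.01)·[0.4959·27.5445 + 0.5041·3.4371] = 15.2399

$15.24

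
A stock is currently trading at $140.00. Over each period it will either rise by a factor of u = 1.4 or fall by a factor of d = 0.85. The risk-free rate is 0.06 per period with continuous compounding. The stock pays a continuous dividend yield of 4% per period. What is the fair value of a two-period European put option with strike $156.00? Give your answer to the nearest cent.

Per-period risk-free factor R = e^0.06 = 1.0618; dividend-adjusted growth = e^(0.06−0.04) = 1.0202.
Risk-neutral probability p = (1.0202 − 0.85)/(1.4 − 0.85) = 0.1702/0.5500 = 0.3095
Terminal stock prices: S_uu = 274.4, S_ud = 166.6, S_dd = 101.1
Terminal payoffs (K − S): max(-118.4, 0) = 0, max(-10.6, 0) = 0, max(54.85, 0) = 54.85
Node u (S = 196): V_u = e^(−0.06)·[0.3095·0.0000 + 0.6905·0.0000] = 0.0000
Node d (S = 119): V_d = e^(−0.06)·[0.3095·0.0000 + 0.6905·54.8500] = 35.6705
Node 0 (S = 140): V_0 = e^(−0.06)·[0.3095·0.0000 + 0.6905·35.6705] = 23.1976

$23.20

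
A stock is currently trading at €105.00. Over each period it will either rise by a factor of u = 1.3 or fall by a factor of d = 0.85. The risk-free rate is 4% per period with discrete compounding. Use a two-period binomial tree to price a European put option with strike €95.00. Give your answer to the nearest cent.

€5.91

Risk-neutral probability p = (1 + 0.04 − 0.85)/(1.3 − 0.85) = 0.1900/0.4500 = 0.4222
Terminal stock prices: S_uu = 177.5, S_ud = 116, S_dd = 75.86
Terminal payoffs (K − S): max(-82.45, 0) = 0, max(-21.02, 0) = 0, max(19.14, 0) = 19.14
Node u (S = 136.5): V_u = 1/1.04·[0.4222·0.0000 + 0.5778·0.0000] = 0.0000
Node d (S = 89.25): V_d = 1/1.04·[0.4222·0.0000 + 0.5778·19.1375] = 10.6319
Node 0 (S = 105): V_0 = 1/1.04·[0.4222·0.0000 + 0.5778·10.6319] = 5.9066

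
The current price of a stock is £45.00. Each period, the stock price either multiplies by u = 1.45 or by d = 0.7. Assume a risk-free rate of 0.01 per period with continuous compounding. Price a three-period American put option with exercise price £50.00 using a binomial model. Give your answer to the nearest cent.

£14.40

Risk-neutral probability p = (e^0.01 − 0.7)/(1.45 − 0.7) = 0.3101/0.7500 = 0.4134
Terminal stock prices: S_uuu = 137.2, S_uud = 66.23, S_udd = 31.97, S_ddd = 15.43
Terminal payoffs (K − S): max(-87.19, 0) = 0, max(-16.23, 0) = 0, max(18.03, 0) = 18.03, max(34.57, 0) = 34.57
Node uu (S = 94.61): continuation = e^(−0.01)·[0.4134·0.0000 + 0.5866·0.0000] = 0.0000; exercise value = 0.0000 ≤ continuation, so V_uu = 0.0000
Node ud (S = 45.67): continuation = e^(−0.01)·[0.4134·0.0000 + 0.5866·18.0275] = 10.4697; exercise value = 4.3250 ≤ continuation, so V_ud = 10.4697
Node dd (S = 22.05): continuation = e^(−0.01)·[0.4134·18.0275 + 0.5866·34.5650] = 27.4525; exercise value = 27.9500 > continuation, so V_dd = 27.9500 (exercise)
Node u (S = 65.25): continuation = e^(−0.01)·[0.4134·0.0000 + 0.5866·10.4697] = 6.0804; exercise value = 0.0000 ≤ continuation, so V_u = 6.0804
Node d (S = 31.5): continuation = e^(−0.01)·[0.4134·10.4697 + 0.5866·27.9500] = 20.5174; exercise value = 18.5000 ≤ continuation, so V_d = 20.5174
Node 0 (S = 45): continuation = e^(−0.01)·[0.4134·6.0804 + 0.5866·20.5174] = 14.4044; exercise value = 5.0000 ≤ continuation, so V_0 = 14.4044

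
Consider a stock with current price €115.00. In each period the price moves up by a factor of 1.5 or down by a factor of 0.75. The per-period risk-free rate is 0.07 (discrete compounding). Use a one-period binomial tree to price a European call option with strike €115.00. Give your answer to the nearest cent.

Risk-neutral probability p = (1 + 0.07 − 0.75)/(1.5 − 0.75) = 0.3200/0.7500 = 0.4267
Terminal stock prices: S_u = 172.5, S_d = 86.25
Terminal payoffs (S − K): max(57.5, 0) = 57.5, max(-28.75, 0) = 0
Node 0 (S = 115): V_0 = 1/1.07·[0.4267·57.5000 + 0.5733·0.0000] = 22.9283

€22.93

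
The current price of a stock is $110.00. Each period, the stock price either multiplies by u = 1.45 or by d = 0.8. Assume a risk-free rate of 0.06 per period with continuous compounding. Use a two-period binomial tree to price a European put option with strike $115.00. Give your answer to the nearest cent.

Risk-neutral probability p = (e^0.06 − 0.8)/(1.45 − 0.8) = 0.2618/0.6500 = 0.4028
Terminal stock prices: S_uu = 231.3, S_ud = 127.6, S_dd = 70.4
Terminal payoffs (K − S): max(-116.3, 0) = 0, max(-12.6, 0) = 0, max(44.6, 0) = 44.6
Node u (S = 159.5): V_u = e^(−0.06)·[0.4028·0.0000 + 0.5972·0.0000] = 0.0000
Node d (S = 88): V_d = e^(−0.06)·[0.4028·0.0000 + 0.5972·44.6000] = 25.0829
Node 0 (S = 110): V_0 = e^(−0.06)·[0.4028·0.0000 + 0.5972·25.0829] = 14.1066

$14.11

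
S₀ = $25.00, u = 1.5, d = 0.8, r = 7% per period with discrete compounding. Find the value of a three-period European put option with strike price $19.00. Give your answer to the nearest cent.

Risk-neutral probability p = (1 + 0.07 − 0.8)/(1.5 − 0.8) = 0.2700/0.7000 = 0.3857
Terminal stock prices: S_uuu = 84.38, S_uud = 45, S_udd = 24, S_ddd = 12.8
Terminal payoffs (K − S): max(-65.38, 0) = 0, max(-26, 0) = 0, max(-5, 0) = 0, max(6.2, 0) = 6.2
Node uu (S = 56.25): V_uu = 1/1.07·[0.3857·0.0000 + 0.6143·0.0000] = 0.0000
Node ud (S = 30): V_ud = 1/1.07·[0.3857·0.0000 + 0.6143·0.0000] = 0.0000
Node dd (S = 16): V_dd = 1/1.07·[0.3857·0.0000 + 0.6143·6.2000] = 3.5594
Node u (S = 37.5): V_u = 1/1.07·[0.3857·0.0000 + 0.6143·0.0000] = 0.0000
Node d (S = 20): V_d = 1/1.07·[0.3857·0.0000 + 0.6143·3.5594] = 2.0435
Node 0 (S = 25): V_0 = 1/1.07·[0.3857·0.0000 + 0.6143·2.0435] = 1.1731

$1.17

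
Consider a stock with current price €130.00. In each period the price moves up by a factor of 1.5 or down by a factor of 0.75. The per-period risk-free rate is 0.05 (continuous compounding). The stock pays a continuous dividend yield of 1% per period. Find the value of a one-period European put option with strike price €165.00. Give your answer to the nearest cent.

Per-period risk-free factor R = e^0.05 = 1.0513; dividend-adjusted growth = e^(0.05−0.01) = 1.0408.
Risk-neutral probability p = (1.0408 − 0.75)/(1.5 − 0.75) = 0.2908/0.7500 = 0.3877
Terminal stock prices: S_u = 195, S_d = 97.5
Terminal payoffs (K − S): max(-30, 0) = 0, max(67.5, 0) = 67.5
Node 0 (S = 130): V_0 = e^(−0.05)·[0.3877·0.0000 + 0.6123·67.5000] = 39.3115

€39.31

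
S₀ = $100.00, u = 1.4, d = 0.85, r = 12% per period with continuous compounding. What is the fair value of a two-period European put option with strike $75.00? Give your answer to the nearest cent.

$0.53

Risk-neutral probability p = (e^0.12 − 0.85)/(1.4 − 0.85) = 0.2775/0.5500 = 0.5045
Terminal stock prices: S_uu = 196, S_ud = 119, S_dd = 72.25
Terminal payoffs (K − S): max(-121, 0) = 0, max(-44, 0) = 0, max(2.75, 0) = 2.75
Node u (S = 140): V_u = e^(−0.12)·[0.5045·0.0000 + 0.4955·0.0000] = 0.0000
Node d (S = 85): V_d = e^(−0.12)·[0.5045·0.0000 + 0.4955·2.7500] = 1.2084
Node 0 (S = 100): V_0 = e^(−0.12)·[0.5045·0.0000 + 0.4955·1.2084] = 0.5310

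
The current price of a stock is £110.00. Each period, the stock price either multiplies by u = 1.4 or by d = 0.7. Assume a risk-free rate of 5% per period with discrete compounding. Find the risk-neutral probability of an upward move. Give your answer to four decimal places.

Risk-neutral probability p = (1 + 0.05 − 0.7)/(1.4 − 0.7) = 0.3500/0.7000 = 0.5000

p = 0.5000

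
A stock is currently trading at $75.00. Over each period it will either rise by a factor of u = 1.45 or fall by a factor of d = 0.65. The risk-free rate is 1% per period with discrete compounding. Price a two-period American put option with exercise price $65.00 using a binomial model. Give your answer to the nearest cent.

Risk-neutral probability p = (1 + 0.01 − 0.65)/(1.45 − 0.65) = 0.3600/0.8000 = 0.4500
Terminal stock prices: S_uu = 157.7, S_ud = 70.69, S_dd = 31.69
Terminal payoffs (K − S): max(-92.69, 0) = 0, max(-5.688, 0) = 0, max(33.31, 0) = 33.31
Node u (S = 108.8): continuation = 1/1.01·[0.4500·0.0000 + 0.5500·0.0000] = 0.0000; exercise value = 0.0000 ≤ continuation, so V_u = 0.0000
Node d (S = 48.75): continuation = 1/1.01·[0.4500·0.0000 + 0.5500·33.3125] = 18.1405; exercise value = 16.2500 ≤ continuation, so V_d = 18.1405
Node 0 (S = 75): continuation = 1/1.01·[0.4500·0.0000 + 0.5500·18.1405] = 9.8785; exercise value = 0.0000 ≤ continuation, so V_0 = 9.8785

$9.88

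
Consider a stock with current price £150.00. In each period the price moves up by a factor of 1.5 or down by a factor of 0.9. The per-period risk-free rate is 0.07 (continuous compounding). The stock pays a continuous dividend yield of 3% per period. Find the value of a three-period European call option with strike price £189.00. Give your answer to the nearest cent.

Per-period risk-free factor R = e^0.07 = 1.0725; dividend-adjusted growth = e^(0.07−0.03) = 1.0408.
Risk-neutral probability p = (1.0408 − 0.9)/(1.5 − 0.9) = 0.1408/0.6000 = 0.2347
Terminal stock prices: S_uuu = 506.2, S_uud = 303.8, S_udd = 182.2, S_ddd = 109.4
Terminal payoffs (S − K): max(317.2, 0) = 317.2, max(114.8, 0) = 114.8, max(-6.75, 0) = 0, max(-79.65, 0) = 0
Node uu (S = 337.5): V_uu = e^(−0.07)·[0.2347·317.2500 + 0.7653·114.7500] = 151.3029
Node ud (S = 202.5): V_ud = e^(−0.07)·[0.2347·114.7500 + 0.7653·0.0000] = 25.1094
Node dd (S = 121.5): V_dd = e^(−0.07)·[0.2347·0.0000 + 0.7653·0.0000] = 0.0000
Node u (S = 225): V_u = e^(−0.07)·[0.2347·151.3029 + 0.7653·25.1094] = 51.0253
Node d (S = 135): V_d = e^(−0.07)·[0.2347·25.1094 + 0.7653·0.0000] = 5.4944
Node 0 (S = 150): V_0 = e^(−0.07)·[0.2347·51.0253 + 0.7653·5.4944] = 15.0860

£15.09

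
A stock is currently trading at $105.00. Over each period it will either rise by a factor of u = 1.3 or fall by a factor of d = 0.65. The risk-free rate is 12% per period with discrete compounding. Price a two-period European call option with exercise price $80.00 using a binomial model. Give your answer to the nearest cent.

Risk-neutral probability p = (1 + 0.12 − 0.65)/(1.3 − 0.65) = 0.4700/0.6500 = 0.7231
Terminal stock prices: S_uu = 177.5, S_ud = 88.73, S_dd = 44.36
Terminal payoffs (S − K): max(97.45, 0) = 97.45, max(8.725, 0) = 8.725, max(-35.64, 0) = 0
Node u (S = 136.5): V_u = 1/1.12·[0.7231·97.4500 + 0.2769·8.7250] = 65.0714
Node d (S = 68.25): V_d = 1/1.12·[0.7231·8.7250 + 0.2769·0.0000] = 5.6329
Node 0 (S = 105): V_0 = 1/1.12·[0.7231·65.0714 + 0.2769·5.6329] = 43.4031

$43.40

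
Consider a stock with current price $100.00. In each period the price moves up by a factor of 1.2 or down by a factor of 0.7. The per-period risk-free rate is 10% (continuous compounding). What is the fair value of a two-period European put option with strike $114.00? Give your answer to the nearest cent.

$9.46

Risk-neutral probability p = (e^0.1 − 0.7)/(1.2 − 0.7) = 0.4052/0.5000 = 0.8103
Terminal stock prices: S_uu = 144, S_ud = 84, S_dd = 49
Terminal payoffs (K − S): max(-30, 0) = 0, max(30, 0) = 30, max(65, 0) = 65
Node u (S = 120): V_u = e^(−0.1)·[0.8103·0.0000 + 0.1897·30.0000] = 5.1483
Node d (S = 70): V_d = e^(−0.1)·[0.8103·30.0000 + 0.1897·65.0000] = 33.1515
Node 0 (S = 100): V_0 = e^(−0.1)·[0.8103·5.1483 + 0.1897·33.1515] = 9.4640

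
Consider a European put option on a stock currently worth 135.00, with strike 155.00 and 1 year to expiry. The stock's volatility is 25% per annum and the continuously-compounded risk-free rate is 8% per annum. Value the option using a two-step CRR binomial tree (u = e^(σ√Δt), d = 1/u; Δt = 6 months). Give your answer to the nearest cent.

CRR parameters: u = e^(σ√Δt) = e^(0.25·√0.5) = 1.1934, d = 1/u = 0.8380
Per-period rate: rΔt = 0.08·0.5 = 0.04, so R = e^0.04 = 1.0408
Risk-neutral probability p = (e^0.04 − 0.8380)/(1.1934 − 0.8380) = 0.2028/0.3554 = 0.5708
Terminal stock prices: S_uu = 192.3, S_ud = 135, S_dd = 94.8
Terminal payoffs (K − S): max(-37.26, 0) = 0, max(20, 0) = 20, max(60.2, 0) = 60.2
Node u (S = 161.1): V_u = e^(−0.04)·[0.5708·0.0000 + 0.4292·20.0000] = 8.2483
Node d (S = 113.1): V_d = e^(−0.04)·[0.5708·20.0000 + 0.4292·60.2046] = 35.7968
Node 0 (S = 135): V_0 = e^(−0.04)·[0.5708·8.2483 + 0.4292·35.7968] = 19.2864

19.29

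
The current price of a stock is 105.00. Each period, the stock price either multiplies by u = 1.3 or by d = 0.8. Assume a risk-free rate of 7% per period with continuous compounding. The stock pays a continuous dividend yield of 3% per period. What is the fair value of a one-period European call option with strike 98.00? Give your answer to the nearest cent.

Per-period risk-free factor R = e^0.07 = 1.0725; dividend-adjusted growth = e^(0.07−0.03) = 1.0408.
Risk-neutral probability p = (1.0408 − 0.8)/(1.3 − 0.8) = 0.2408/0.5000 = 0.4816
Terminal stock prices: S_u = 136.5, S_d = 84
Terminal payoffs (S − K): max(38.5, 0) = 38.5, max(-14, 0) = 0
Node 0 (S = 105): V_0 = e^(−0.07)·[0.4816·38.5000 + 0.5184·0.0000] = 17.2888

17.29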